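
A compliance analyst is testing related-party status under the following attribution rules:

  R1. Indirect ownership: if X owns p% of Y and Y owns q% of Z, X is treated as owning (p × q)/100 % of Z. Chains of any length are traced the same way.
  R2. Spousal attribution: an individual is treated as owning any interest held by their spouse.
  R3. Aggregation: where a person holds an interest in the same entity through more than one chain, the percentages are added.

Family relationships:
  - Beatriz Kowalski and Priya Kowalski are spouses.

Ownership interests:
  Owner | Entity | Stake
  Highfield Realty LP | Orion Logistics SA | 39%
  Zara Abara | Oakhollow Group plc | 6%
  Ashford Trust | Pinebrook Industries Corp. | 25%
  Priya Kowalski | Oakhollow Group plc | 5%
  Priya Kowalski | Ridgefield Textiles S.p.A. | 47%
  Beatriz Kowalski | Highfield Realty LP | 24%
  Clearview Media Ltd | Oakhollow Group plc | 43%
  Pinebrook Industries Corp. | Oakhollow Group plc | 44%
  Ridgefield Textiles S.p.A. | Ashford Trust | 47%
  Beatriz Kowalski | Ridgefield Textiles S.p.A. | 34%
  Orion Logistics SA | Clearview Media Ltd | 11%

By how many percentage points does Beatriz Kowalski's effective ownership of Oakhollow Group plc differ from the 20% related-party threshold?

10.369572

By spousal attribution (R2), Beatriz Kowalski is treated as also owning Priya Kowalski's interest in Ridgefield Textiles S.p.A, giving 34% + 47% = 81%.
By spousal attribution (R2), Beatriz Kowalski is treated as owning Priya Kowalski's 5% interest in Oakhollow Group plc.
Chain via Ridgefield Textiles S.p.A. → Ashford Trust → Pinebrook Industries Corp. (R1): 81% × 47% × 25% × 44% = 4.1877% of Oakhollow Group plc.
Chain via Highfield Realty LP → Orion Logistics SA → Clearview Media Ltd (R1): 24% × 39% × 11% × 43% = 0.442728% of Oakhollow Group plc.
Direct interest in Oakhollow Group plc: 5%.
Aggregating (R3): 4.1877% + 0.442728% + 5% = 9.630428%.
9.630428% falls short of the 20% threshold by 10.369572 percentage points.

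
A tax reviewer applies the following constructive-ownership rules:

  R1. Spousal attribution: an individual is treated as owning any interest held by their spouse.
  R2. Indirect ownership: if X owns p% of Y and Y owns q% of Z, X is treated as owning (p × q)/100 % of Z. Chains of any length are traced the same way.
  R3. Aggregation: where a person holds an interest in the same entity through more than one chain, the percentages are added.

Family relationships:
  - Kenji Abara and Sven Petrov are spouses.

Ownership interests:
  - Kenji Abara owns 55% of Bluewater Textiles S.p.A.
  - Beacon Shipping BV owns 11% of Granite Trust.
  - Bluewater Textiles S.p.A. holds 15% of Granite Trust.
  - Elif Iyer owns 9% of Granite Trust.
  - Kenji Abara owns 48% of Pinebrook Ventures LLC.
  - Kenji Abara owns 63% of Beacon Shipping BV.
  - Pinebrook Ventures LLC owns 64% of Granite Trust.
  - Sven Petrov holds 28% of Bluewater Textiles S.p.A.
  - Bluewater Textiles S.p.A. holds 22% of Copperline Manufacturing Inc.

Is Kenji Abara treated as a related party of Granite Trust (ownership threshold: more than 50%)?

By spousal attribution (R1), Kenji Abara is treated as also owning Sven Petrov's interest in Bluewater Textiles S.p.A, giving 55% + 28% = 83%.
Chain via Bluewater Textiles S.p.A. (R2): 83% × 15% = 12.45% of Granite Trust.
Chain via Pinebrook Ventures LLC (R2): 48% × 64% = 30.72% of Granite Trust.
Chain via Beacon Shipping BV (R2): 63% × 11% = 6.93% of Granite Trust.
Aggregating (R3): 12.45% + 30.72% + 6.93% = 50.1%.
50.1% exceeds the 50% threshold, so Kenji is a related party to Granite Trust.

Yes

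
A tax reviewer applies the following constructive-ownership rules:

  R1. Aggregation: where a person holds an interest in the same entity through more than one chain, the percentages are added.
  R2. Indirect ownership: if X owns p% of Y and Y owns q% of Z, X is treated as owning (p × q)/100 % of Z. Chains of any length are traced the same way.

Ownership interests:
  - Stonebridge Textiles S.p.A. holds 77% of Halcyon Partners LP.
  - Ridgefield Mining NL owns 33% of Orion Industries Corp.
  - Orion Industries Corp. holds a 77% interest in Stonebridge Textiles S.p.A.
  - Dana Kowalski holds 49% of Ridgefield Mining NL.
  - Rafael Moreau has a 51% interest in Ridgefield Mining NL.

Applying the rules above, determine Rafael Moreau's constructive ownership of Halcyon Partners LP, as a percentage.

Chain via Ridgefield Mining NL → Orion Industries Corp. → Stonebridge Textiles S.p.A. (R2): 51% × 33% × 77% × 77% = 9.978507% of Halcyon Partners LP.

9.978507%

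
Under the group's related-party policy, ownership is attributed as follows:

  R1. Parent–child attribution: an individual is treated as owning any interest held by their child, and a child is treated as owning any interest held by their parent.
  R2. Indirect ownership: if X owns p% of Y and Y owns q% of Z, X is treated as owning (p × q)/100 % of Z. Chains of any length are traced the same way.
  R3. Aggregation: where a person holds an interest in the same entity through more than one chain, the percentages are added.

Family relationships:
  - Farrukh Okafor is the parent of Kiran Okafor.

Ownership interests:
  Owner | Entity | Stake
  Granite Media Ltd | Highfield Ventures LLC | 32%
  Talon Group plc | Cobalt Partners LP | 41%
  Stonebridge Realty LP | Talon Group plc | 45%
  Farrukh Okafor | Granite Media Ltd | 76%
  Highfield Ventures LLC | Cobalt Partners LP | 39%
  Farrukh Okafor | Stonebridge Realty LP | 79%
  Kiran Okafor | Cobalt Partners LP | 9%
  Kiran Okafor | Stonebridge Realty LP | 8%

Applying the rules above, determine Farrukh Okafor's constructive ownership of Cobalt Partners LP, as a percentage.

34.5363%

By parent–child attribution (R1), Farrukh Okafor is treated as also owning Kiran Okafor's interest in Stonebridge Realty LP, giving 79% + 8% = 87%.
By parent–child attribution (R1), Farrukh Okafor is treated as owning Kiran Okafor's 9% interest in Cobalt Partners LP.
Chain via Granite Media Ltd → Highfield Ventures LLC (R2): 76% × 32% × 39% = 9.4848% of Cobalt Partners LP.
Chain via Stonebridge Realty LP → Talon Group plc (R2): 87% × 45% × 41% = 16.0515% of Cobalt Partners LP.
Direct interest in Cobalt Partners LP: 9%.
Aggregating (R3): 9.4848% + 16.0515% + 9% = 34.5363%.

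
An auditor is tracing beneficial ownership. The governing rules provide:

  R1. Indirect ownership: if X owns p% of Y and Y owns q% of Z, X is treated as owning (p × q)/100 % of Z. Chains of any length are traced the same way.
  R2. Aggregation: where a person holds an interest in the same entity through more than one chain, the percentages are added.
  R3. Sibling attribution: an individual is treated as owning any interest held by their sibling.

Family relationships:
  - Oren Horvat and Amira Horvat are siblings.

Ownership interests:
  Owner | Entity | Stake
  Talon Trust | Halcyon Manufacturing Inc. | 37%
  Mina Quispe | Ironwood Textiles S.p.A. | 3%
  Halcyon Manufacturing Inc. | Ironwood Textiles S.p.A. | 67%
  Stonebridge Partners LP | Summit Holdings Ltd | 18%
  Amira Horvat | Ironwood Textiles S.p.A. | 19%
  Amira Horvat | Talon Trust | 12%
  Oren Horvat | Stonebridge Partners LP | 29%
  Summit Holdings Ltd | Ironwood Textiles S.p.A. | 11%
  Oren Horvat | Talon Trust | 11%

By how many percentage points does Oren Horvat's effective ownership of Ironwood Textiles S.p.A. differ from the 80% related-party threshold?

By sibling attribution (R3), Oren Horvat is treated as also owning Amira Horvat's interest in Talon Trust, giving 11% + 12% = 23%.
By sibling attribution (R3), Oren Horvat is treated as owning Amira Horvat's 19% interest in Ironwood Textiles S.p.A.
Chain via Stonebridge Partners LP → Summit Holdings Ltd (R1): 29% × 18% × 11% = 0.5742% of Ironwood Textiles S.p.A.
Chain via Talon Trust → Halcyon Manufacturing Inc. (R1): 23% × 37% × 67% = 5.7017% of Ironwood Textiles S.p.A.
Direct interest in Ironwood Textiles S.p.A: 19%.
Aggregating (R2): 0.5742% + 5.7017% + 19% = 25.2759%.
25.2759% falls short of the 80% threshold by 54.7241 percentage points.

54.7241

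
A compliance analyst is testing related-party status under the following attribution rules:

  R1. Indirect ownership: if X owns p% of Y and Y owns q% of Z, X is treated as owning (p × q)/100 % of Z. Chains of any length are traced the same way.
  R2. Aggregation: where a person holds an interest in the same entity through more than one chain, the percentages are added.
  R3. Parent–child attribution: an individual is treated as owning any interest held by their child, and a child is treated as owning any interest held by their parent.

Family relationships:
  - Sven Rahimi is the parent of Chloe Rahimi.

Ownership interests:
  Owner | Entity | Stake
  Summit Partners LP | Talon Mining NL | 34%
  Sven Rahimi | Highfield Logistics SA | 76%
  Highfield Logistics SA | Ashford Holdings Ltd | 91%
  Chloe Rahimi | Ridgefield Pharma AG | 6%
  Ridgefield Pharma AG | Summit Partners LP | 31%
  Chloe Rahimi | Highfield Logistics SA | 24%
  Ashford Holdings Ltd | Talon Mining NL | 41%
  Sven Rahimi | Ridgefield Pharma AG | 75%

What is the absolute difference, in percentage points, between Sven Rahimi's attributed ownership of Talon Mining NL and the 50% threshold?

4.1526

By parent–child attribution (R3), Sven Rahimi is treated as also owning Chloe Rahimi's interest in Ridgefield Pharma AG, giving 75% + 6% = 81%.
By parent–child attribution (R3), Sven Rahimi is treated as also owning Chloe Rahimi's interest in Highfield Logistics SA, giving 76% + 24% = 100%.
Chain via Ridgefield Pharma AG → Summit Partners LP (R1): 81% × 31% × 34% = 8.5374% of Talon Mining NL.
Chain via Highfield Logistics SA → Ashford Holdings Ltd (R1): 100% × 91% × 41% = 37.31% of Talon Mining NL.
Aggregating (R2): 8.5374% + 37.31% = 45.8474%.
45.8474% falls short of the 50% threshold by 4.1526 percentage points.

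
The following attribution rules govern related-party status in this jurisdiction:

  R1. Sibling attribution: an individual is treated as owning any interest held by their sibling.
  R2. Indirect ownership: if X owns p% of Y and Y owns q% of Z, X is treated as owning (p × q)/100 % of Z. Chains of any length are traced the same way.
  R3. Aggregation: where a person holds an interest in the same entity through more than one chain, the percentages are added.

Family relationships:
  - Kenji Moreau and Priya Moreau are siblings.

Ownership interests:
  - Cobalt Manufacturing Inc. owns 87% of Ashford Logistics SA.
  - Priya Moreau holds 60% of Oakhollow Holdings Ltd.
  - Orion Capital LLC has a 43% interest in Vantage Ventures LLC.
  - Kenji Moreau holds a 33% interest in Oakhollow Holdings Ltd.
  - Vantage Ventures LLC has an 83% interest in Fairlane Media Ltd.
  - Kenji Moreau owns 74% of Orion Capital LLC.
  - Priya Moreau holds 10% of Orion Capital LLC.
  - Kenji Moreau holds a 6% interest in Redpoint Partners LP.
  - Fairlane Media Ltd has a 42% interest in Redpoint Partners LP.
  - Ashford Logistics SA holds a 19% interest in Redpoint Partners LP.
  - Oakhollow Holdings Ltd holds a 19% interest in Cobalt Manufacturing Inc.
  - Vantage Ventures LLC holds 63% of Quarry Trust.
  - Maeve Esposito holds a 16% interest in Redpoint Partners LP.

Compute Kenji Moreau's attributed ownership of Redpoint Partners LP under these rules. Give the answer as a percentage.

21.512283%

By sibling attribution (R1), Kenji Moreau is treated as also owning Priya Moreau's interest in Oakhollow Holdings Ltd, giving 33% + 60% = 93%.
By sibling attribution (R1), Kenji Moreau is treated as also owning Priya Moreau's interest in Orion Capital LLC, giving 74% + 10% = 84%.
Chain via Oakhollow Holdings Ltd → Cobalt Manufacturing Inc. → Ashford Logistics SA (R2): 93% × 19% × 87% × 19% = 2.920851% of Redpoint Partners LP.
Chain via Orion Capital LLC → Vantage Ventures LLC → Fairlane Media Ltd (R2): 84% × 43% × 83% × 42% = 12.591432% of Redpoint Partners LP.
Direct interest in Redpoint Partners LP: 6%.
Aggregating (R3): 2.920851% + 12.591432% + 6% = 21.512283%.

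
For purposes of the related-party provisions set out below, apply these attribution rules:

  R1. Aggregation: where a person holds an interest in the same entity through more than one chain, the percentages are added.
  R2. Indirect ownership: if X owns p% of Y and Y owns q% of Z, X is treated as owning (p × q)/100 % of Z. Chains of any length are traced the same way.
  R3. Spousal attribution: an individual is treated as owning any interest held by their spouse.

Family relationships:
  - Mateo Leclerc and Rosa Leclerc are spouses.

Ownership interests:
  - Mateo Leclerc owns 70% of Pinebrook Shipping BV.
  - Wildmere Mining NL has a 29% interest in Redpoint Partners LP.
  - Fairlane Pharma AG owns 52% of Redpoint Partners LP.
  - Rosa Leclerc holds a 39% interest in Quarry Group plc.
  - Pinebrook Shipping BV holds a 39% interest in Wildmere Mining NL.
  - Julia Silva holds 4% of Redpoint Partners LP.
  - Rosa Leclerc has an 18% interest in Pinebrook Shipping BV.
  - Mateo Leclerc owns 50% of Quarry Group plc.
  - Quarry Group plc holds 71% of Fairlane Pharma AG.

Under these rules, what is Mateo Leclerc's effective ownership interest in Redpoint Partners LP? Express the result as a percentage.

By spousal attribution (R3), Mateo Leclerc is treated as also owning Rosa Leclerc's interest in Pinebrook Shipping BV, giving 70% + 18% = 88%.
By spousal attribution (R3), Mateo Leclerc is treated as also owning Rosa Leclerc's interest in Quarry Group plc, giving 50% + 39% = 89%.
Chain via Pinebrook Shipping BV → Wildmere Mining NL (R2): 88% × 39% × 29% = 9.9528% of Redpoint Partners LP.
Chain via Quarry Group plc → Fairlane Pharma AG (R2): 89% × 71% × 52% = 32.8588% of Redpoint Partners LP.
Aggregating (R1): 9.9528% + 32.8588% = 42.8116%.

42.8116%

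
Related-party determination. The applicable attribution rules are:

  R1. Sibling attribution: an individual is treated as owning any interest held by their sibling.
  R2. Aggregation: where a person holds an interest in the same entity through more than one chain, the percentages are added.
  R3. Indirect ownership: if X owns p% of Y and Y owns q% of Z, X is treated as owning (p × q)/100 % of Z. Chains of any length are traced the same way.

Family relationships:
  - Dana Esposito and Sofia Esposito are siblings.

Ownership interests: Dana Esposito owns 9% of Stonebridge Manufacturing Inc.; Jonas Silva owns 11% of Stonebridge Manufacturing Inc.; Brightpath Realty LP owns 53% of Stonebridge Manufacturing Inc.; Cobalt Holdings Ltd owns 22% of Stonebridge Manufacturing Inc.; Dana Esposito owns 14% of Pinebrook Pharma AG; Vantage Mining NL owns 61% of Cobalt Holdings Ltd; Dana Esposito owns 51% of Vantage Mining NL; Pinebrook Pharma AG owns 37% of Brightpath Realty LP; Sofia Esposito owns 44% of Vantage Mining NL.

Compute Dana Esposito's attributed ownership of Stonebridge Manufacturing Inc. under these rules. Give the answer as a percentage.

By sibling attribution (R1), Dana Esposito is treated as also owning Sofia Esposito's interest in Vantage Mining NL, giving 51% + 44% = 95%.
Chain via Pinebrook Pharma AG → Brightpath Realty LP (R3): 14% × 37% × 53% = 2.7454% of Stonebridge Manufacturing Inc.
Chain via Vantage Mining NL → Cobalt Holdings Ltd (R3): 95% × 61% × 22% = 12.749% of Stonebridge Manufacturing Inc.
Direct interest in Stonebridge Manufacturing Inc: 9%.
Aggregating (R2): 2.7454% + 12.749% + 9% = 24.4944%.

24.4944%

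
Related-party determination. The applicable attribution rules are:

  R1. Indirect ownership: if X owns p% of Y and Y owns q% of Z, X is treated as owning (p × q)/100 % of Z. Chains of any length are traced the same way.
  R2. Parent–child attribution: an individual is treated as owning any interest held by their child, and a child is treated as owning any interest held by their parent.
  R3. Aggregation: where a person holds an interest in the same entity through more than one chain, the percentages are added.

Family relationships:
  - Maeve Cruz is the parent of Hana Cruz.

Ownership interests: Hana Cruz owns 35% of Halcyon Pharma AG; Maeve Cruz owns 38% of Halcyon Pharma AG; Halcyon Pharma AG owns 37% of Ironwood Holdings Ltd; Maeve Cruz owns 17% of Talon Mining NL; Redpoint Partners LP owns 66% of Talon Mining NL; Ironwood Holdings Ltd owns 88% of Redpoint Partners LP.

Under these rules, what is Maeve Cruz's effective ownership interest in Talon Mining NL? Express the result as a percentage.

32.687408%

By parent–child attribution (R2), Maeve Cruz is treated as also owning Hana Cruz's interest in Halcyon Pharma AG, giving 38% + 35% = 73%.
Chain via Halcyon Pharma AG → Ironwood Holdings Ltd → Redpoint Partners LP (R1): 73% × 37% × 88% × 66% = 15.687408% of Talon Mining NL.
Direct interest in Talon Mining NL: 17%.
Aggregating (R3): 15.687408% + 17% = 32.687408%.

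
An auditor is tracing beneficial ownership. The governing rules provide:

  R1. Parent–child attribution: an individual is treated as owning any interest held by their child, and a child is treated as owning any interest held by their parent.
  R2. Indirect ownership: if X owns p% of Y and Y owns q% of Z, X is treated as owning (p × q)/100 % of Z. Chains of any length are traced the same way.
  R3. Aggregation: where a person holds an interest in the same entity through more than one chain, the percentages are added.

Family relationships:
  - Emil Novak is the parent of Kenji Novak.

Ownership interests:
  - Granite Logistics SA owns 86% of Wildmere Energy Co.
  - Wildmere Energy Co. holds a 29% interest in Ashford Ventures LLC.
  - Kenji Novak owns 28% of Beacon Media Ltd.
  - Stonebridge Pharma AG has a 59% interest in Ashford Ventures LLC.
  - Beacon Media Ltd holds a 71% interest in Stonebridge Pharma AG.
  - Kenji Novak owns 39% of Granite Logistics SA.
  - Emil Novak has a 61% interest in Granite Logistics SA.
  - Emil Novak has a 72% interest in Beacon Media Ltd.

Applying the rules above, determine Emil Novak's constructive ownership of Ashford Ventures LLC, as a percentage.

66.83%

By parent–child attribution (R1), Emil Novak is treated as also owning Kenji Novak's interest in Granite Logistics SA, giving 61% + 39% = 100%.
By parent–child attribution (R1), Emil Novak is treated as also owning Kenji Novak's interest in Beacon Media Ltd, giving 72% + 28% = 100%.
Chain via Granite Logistics SA → Wildmere Energy Co. (R2): 100% × 86% × 29% = 24.94% of Ashford Ventures LLC.
Chain via Beacon Media Ltd → Stonebridge Pharma AG (R2): 100% × 71% × 59% = 41.89% of Ashford Ventures LLC.
Aggregating (R3): 24.94% + 41.89% = 66.83%.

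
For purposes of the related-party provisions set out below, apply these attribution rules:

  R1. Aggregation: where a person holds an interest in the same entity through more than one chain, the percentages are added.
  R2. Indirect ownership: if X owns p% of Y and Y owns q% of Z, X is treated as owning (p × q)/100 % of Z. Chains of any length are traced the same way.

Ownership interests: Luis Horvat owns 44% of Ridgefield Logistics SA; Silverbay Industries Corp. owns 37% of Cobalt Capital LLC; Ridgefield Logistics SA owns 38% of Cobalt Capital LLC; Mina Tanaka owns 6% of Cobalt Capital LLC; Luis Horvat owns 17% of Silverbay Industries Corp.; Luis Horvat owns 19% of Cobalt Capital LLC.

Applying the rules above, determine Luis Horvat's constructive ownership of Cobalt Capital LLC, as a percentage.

42.01%

Chain via Ridgefield Logistics SA (R2): 44% × 38% = 16.72% of Cobalt Capital LLC.
Chain via Silverbay Industries Corp. (R2): 17% × 37% = 6.29% of Cobalt Capital LLC.
Direct interest in Cobalt Capital LLC: 19%.
Aggregating (R1): 16.72% + 6.29% + 19% = 42.01%.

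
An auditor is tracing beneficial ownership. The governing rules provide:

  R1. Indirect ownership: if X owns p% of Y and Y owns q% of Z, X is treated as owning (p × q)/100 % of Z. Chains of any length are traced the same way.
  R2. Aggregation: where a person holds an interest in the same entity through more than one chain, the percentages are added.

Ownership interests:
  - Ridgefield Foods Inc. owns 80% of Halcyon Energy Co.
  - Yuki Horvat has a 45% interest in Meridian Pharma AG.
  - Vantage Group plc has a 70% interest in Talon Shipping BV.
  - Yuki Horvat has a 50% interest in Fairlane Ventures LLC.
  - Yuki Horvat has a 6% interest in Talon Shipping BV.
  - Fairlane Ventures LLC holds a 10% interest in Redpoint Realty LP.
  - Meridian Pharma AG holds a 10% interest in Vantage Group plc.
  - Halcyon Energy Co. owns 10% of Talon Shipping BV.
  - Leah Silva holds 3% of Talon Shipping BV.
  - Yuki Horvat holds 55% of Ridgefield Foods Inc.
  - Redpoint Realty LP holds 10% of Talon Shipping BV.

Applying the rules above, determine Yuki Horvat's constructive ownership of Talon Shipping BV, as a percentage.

14.05%

Chain via Meridian Pharma AG → Vantage Group plc (R1): 45% × 10% × 70% = 3.15% of Talon Shipping BV.
Chain via Ridgefield Foods Inc. → Halcyon Energy Co. (R1): 55% × 80% × 10% = 4.4% of Talon Shipping BV.
Chain via Fairlane Ventures LLC → Redpoint Realty LP (R1): 50% × 10% × 10% = 0.5% of Talon Shipping BV.
Direct interest in Talon Shipping BV: 6%.
Aggregating (R2): 3.15% + 4.4% + 0.5% + 6% = 14.05%.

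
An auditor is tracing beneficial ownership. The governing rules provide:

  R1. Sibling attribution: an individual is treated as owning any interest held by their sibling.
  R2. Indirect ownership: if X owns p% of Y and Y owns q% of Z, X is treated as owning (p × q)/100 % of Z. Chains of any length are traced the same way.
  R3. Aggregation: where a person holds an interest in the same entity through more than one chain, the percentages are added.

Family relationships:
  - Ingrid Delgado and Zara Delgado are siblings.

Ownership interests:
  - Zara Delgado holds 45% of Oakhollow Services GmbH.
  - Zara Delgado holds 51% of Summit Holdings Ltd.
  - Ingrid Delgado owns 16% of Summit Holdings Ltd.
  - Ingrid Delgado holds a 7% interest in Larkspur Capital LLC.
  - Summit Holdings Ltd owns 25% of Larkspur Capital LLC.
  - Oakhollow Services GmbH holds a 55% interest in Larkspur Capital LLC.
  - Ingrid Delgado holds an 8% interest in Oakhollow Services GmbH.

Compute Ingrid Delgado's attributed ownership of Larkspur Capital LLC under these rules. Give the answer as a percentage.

By sibling attribution (R1), Ingrid Delgado is treated as also owning Zara Delgado's interest in Summit Holdings Ltd, giving 16% + 51% = 67%.
By sibling attribution (R1), Ingrid Delgado is treated as also owning Zara Delgado's interest in Oakhollow Services GmbH, giving 8% + 45% = 53%.
Chain via Summit Holdings Ltd (R2): 67% × 25% = 16.75% of Larkspur Capital LLC.
Chain via Oakhollow Services GmbH (R2): 53% × 55% = 29.15% of Larkspur Capital LLC.
Direct interest in Larkspur Capital LLC: 7%.
Aggregating (R3): 16.75% + 29.15% + 7% = 52.9%.

52.9%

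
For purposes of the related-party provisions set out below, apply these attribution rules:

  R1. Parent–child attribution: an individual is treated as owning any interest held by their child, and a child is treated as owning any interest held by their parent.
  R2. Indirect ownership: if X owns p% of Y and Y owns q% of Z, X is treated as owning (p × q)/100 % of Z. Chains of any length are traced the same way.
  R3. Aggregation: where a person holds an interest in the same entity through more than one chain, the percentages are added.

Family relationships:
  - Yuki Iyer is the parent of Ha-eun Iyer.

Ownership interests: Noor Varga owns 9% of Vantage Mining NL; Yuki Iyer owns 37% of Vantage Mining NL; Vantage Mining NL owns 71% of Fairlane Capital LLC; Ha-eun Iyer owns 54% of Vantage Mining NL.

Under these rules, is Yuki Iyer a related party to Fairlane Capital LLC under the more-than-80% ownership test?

No

By parent–child attribution (R1), Yuki Iyer is treated as also owning Ha-eun Iyer's interest in Vantage Mining NL, giving 37% + 54% = 91%.
Chain via Vantage Mining NL (R2): 91% × 71% = 64.61% of Fairlane Capital LLC.
64.61% does not exceed the 80% threshold, so Yuki is not a related party to Fairlane Capital LLC.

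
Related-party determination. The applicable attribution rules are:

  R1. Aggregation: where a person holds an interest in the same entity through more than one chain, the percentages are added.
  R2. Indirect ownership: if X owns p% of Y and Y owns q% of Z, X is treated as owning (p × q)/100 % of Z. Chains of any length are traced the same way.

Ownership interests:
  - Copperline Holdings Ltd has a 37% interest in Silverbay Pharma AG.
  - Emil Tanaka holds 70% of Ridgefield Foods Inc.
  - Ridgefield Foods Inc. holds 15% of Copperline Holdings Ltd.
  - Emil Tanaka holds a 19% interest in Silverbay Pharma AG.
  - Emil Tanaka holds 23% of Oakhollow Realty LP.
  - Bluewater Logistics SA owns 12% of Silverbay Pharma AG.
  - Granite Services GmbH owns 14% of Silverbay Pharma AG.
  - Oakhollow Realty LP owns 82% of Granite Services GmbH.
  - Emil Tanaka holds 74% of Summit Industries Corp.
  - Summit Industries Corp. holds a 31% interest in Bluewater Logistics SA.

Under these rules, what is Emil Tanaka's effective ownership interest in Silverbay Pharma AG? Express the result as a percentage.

28.2782%

Chain via Oakhollow Realty LP → Granite Services GmbH (R2): 23% × 82% × 14% = 2.6404% of Silverbay Pharma AG.
Chain via Ridgefield Foods Inc. → Copperline Holdings Ltd (R2): 70% × 15% × 37% = 3.885% of Silverbay Pharma AG.
Chain via Summit Industries Corp. → Bluewater Logistics SA (R2): 74% × 31% × 12% = 2.7528% of Silverbay Pharma AG.
Direct interest in Silverbay Pharma AG: 19%.
Aggregating (R1): 2.6404% + 3.885% + 2.7528% + 19% = 28.2782%.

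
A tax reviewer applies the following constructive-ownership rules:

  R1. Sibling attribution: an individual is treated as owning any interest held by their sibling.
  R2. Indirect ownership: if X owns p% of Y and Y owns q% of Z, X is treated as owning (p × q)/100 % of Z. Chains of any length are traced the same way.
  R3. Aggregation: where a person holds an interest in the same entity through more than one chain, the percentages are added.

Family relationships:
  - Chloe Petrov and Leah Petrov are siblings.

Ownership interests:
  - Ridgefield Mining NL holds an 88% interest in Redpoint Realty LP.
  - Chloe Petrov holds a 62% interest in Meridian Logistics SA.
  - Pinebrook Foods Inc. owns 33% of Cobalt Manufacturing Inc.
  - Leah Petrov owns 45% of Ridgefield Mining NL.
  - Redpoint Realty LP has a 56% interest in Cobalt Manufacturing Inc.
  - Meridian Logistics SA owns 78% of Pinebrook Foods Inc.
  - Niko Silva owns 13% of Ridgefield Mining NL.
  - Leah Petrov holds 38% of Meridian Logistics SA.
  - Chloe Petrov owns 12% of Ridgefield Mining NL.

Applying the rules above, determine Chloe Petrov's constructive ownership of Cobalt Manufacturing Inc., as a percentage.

By sibling attribution (R1), Chloe Petrov is treated as also owning Leah Petrov's interest in Ridgefield Mining NL, giving 12% + 45% = 57%.
By sibling attribution (R1), Chloe Petrov is treated as also owning Leah Petrov's interest in Meridian Logistics SA, giving 62% + 38% = 100%.
Chain via Ridgefield Mining NL → Redpoint Realty LP (R2): 57% × 88% × 56% = 28.0896% of Cobalt Manufacturing Inc.
Chain via Meridian Logistics SA → Pinebrook Foods Inc. (R2): 100% × 78% × 33% = 25.74% of Cobalt Manufacturing Inc.
Aggregating (R3): 28.0896% + 25.74% = 53.8296%.

53.8296%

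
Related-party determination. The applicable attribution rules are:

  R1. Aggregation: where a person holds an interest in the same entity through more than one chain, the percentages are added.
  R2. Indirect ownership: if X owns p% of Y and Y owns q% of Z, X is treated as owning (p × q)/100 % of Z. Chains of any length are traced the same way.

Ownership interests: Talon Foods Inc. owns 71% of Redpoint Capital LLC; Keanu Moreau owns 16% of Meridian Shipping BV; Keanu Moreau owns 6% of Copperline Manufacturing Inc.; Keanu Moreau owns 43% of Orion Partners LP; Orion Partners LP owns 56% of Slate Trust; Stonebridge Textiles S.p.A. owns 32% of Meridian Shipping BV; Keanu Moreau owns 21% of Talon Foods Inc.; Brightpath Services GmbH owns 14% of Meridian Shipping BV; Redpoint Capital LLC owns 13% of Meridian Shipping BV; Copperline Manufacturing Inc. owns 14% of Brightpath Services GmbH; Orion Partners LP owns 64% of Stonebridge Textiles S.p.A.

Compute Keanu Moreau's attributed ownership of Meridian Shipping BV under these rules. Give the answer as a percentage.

Chain via Talon Foods Inc. → Redpoint Capital LLC (R2): 21% × 71% × 13% = 1.9383% of Meridian Shipping BV.
Chain via Copperline Manufacturing Inc. → Brightpath Services GmbH (R2): 6% × 14% × 14% = 0.1176% of Meridian Shipping BV.
Chain via Orion Partners LP → Stonebridge Textiles S.p.A. (R2): 43% × 64% × 32% = 8.8064% of Meridian Shipping BV.
Direct interest in Meridian Shipping BV: 16%.
Aggregating (R1): 1.9383% + 0.1176% + 8.8064% + 16% = 26.8623%.

26.8623%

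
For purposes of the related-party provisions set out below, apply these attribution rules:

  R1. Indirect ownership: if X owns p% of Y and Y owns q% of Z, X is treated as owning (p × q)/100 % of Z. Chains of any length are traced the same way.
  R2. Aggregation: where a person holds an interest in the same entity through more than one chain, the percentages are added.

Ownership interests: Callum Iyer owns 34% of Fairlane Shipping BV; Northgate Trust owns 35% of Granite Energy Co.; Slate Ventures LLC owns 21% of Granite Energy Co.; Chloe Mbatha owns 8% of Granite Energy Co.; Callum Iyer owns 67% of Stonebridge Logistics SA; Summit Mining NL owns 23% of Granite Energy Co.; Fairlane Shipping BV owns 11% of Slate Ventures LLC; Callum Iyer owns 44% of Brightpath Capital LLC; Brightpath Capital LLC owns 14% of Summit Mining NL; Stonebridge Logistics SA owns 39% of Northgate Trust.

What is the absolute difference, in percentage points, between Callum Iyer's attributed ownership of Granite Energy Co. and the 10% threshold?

1.3477

Chain via Brightpath Capital LLC → Summit Mining NL (R1): 44% × 14% × 23% = 1.4168% of Granite Energy Co.
Chain via Fairlane Shipping BV → Slate Ventures LLC (R1): 34% × 11% × 21% = 0.7854% of Granite Energy Co.
Chain via Stonebridge Logistics SA → Northgate Trust (R1): 67% × 39% × 35% = 9.1455% of Granite Energy Co.
Aggregating (R2): 1.4168% + 0.7854% + 9.1455% = 11.3477%.
11.3477% exceeds the 10% threshold by 1.3477 percentage points.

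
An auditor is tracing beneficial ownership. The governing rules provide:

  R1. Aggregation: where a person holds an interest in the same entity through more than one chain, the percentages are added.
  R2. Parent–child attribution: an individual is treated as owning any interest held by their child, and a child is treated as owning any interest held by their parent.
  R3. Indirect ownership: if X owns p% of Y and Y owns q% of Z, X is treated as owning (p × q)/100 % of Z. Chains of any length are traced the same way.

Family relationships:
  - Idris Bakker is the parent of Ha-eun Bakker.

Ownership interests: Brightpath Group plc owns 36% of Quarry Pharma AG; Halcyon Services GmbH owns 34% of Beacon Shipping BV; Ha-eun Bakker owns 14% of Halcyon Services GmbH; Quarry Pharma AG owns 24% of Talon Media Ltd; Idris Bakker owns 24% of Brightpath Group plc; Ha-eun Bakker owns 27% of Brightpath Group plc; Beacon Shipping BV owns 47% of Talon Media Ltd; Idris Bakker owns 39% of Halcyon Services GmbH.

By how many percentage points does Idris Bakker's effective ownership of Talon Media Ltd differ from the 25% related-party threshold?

12.1242

By parent–child attribution (R2), Idris Bakker is treated as also owning Ha-eun Bakker's interest in Brightpath Group plc, giving 24% + 27% = 51%.
By parent–child attribution (R2), Idris Bakker is treated as also owning Ha-eun Bakker's interest in Halcyon Services GmbH, giving 39% + 14% = 53%.
Chain via Brightpath Group plc → Quarry Pharma AG (R3): 51% × 36% × 24% = 4.4064% of Talon Media Ltd.
Chain via Halcyon Services GmbH → Beacon Shipping BV (R3): 53% × 34% × 47% = 8.4694% of Talon Media Ltd.
Aggregating (R1): 4.4064% + 8.4694% = 12.8758%.
12.8758% falls short of the 25% threshold by 12.1242 percentage points.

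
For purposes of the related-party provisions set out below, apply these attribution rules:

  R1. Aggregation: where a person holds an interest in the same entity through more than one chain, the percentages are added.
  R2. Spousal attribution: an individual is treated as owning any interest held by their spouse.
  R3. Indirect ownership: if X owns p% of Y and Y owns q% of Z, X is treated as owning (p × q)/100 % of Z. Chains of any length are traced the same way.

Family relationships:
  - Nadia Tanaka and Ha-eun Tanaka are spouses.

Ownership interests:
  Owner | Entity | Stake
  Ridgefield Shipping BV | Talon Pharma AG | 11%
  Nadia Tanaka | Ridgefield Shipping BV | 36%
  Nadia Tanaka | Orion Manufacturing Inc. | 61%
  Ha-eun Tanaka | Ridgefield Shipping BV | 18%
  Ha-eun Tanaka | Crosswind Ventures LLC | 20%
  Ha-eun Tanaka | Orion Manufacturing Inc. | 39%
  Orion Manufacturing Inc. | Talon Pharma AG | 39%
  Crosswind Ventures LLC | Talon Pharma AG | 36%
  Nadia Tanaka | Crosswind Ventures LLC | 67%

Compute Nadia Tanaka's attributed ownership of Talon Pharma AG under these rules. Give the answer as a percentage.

By spousal attribution (R2), Nadia Tanaka is treated as also owning Ha-eun Tanaka's interest in Crosswind Ventures LLC, giving 67% + 20% = 87%.
By spousal attribution (R2), Nadia Tanaka is treated as also owning Ha-eun Tanaka's interest in Ridgefield Shipping BV, giving 36% + 18% = 54%.
By spousal attribution (R2), Nadia Tanaka is treated as also owning Ha-eun Tanaka's interest in Orion Manufacturing Inc, giving 61% + 39% = 100%.
Chain via Crosswind Ventures LLC (R3): 87% × 36% = 31.32% of Talon Pharma AG.
Chain via Ridgefield Shipping BV (R3): 54% × 11% = 5.94% of Talon Pharma AG.
Chain via Orion Manufacturing Inc. (R3): 100% × 39% = 39% of Talon Pharma AG.
Aggregating (R1): 31.32% + 5.94% + 39% = 76.26%.

76.26%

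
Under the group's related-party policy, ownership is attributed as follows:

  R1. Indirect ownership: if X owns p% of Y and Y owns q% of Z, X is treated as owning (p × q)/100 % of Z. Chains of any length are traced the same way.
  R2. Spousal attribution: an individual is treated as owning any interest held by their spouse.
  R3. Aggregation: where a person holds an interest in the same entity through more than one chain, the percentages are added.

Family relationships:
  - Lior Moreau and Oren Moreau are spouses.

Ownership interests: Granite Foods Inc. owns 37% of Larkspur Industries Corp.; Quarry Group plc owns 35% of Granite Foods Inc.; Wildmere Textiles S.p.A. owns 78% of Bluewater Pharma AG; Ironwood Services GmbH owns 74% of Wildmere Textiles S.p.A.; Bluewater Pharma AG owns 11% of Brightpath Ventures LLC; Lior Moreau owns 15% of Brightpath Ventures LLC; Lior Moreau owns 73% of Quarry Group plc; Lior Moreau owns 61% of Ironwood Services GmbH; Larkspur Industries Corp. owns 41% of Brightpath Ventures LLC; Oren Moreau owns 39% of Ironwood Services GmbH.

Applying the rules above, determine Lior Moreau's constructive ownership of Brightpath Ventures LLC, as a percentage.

25.225135%

By spousal attribution (R2), Lior Moreau is treated as also owning Oren Moreau's interest in Ironwood Services GmbH, giving 61% + 39% = 100%.
Chain via Quarry Group plc → Granite Foods Inc. → Larkspur Industries Corp. (R1): 73% × 35% × 37% × 41% = 3.875935% of Brightpath Ventures LLC.
Chain via Ironwood Services GmbH → Wildmere Textiles S.p.A. → Bluewater Pharma AG (R1): 100% × 74% × 78% × 11% = 6.3492% of Brightpath Ventures LLC.
Direct interest in Brightpath Ventures LLC: 15%.
Aggregating (R3): 3.875935% + 6.3492% + 15% = 25.225135%.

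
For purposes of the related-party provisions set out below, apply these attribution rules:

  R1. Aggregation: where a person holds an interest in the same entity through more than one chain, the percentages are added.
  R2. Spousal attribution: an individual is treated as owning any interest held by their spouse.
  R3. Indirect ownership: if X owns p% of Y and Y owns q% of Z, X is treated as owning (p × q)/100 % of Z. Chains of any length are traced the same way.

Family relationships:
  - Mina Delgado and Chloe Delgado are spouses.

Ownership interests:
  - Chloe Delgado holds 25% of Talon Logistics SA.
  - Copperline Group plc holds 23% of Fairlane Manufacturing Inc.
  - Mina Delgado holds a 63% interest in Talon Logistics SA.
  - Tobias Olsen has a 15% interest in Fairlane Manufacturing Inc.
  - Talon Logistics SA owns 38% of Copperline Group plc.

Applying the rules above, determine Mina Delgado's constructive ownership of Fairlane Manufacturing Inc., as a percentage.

By spousal attribution (R2), Mina Delgado is treated as also owning Chloe Delgado's interest in Talon Logistics SA, giving 63% + 25% = 88%.
Chain via Talon Logistics SA → Copperline Group plc (R3): 88% × 38% × 23% = 7.6912% of Fairlane Manufacturing Inc.

7.6912%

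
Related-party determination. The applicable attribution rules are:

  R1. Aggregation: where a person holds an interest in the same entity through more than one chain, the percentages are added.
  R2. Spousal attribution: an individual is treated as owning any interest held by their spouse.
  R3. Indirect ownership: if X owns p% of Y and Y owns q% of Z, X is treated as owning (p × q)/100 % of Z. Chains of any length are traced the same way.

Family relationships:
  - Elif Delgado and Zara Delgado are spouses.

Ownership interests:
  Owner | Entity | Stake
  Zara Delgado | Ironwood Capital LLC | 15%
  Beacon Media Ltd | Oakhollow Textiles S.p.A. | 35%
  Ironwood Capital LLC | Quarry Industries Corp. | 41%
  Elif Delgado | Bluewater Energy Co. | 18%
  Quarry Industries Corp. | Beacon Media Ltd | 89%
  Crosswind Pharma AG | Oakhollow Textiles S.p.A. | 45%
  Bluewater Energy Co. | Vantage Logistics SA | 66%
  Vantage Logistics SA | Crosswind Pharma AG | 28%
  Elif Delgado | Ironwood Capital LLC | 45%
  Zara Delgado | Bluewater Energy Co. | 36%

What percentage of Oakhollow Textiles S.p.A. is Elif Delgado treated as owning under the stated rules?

By spousal attribution (R2), Elif Delgado is treated as also owning Zara Delgado's interest in Ironwood Capital LLC, giving 45% + 15% = 60%.
By spousal attribution (R2), Elif Delgado is treated as also owning Zara Delgado's interest in Bluewater Energy Co, giving 18% + 36% = 54%.
Chain via Ironwood Capital LLC → Quarry Industries Corp. → Beacon Media Ltd (R3): 60% × 41% × 89% × 35% = 7.6629% of Oakhollow Textiles S.p.A.
Chain via Bluewater Energy Co. → Vantage Logistics SA → Crosswind Pharma AG (R3): 54% × 66% × 28% × 45% = 4.49064% of Oakhollow Textiles S.p.A.
Aggregating (R1): 7.6629% + 4.49064% = 12.15354%.

12.15354%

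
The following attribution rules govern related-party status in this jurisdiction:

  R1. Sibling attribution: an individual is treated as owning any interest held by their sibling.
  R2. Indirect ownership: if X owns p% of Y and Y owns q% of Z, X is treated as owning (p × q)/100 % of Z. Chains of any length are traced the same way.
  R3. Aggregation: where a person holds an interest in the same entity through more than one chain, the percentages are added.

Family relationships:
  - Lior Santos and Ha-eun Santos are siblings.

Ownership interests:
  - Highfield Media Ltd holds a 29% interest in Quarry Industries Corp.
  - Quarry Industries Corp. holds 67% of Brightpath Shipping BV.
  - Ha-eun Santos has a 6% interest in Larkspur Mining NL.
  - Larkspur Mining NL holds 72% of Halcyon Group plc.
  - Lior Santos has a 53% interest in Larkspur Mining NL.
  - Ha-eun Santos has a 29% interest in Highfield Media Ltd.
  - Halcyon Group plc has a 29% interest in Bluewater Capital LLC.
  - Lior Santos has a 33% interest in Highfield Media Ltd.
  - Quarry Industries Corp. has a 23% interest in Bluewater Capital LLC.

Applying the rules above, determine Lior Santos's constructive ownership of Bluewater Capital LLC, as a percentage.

16.4546%

By sibling attribution (R1), Lior Santos is treated as also owning Ha-eun Santos's interest in Highfield Media Ltd, giving 33% + 29% = 62%.
By sibling attribution (R1), Lior Santos is treated as also owning Ha-eun Santos's interest in Larkspur Mining NL, giving 53% + 6% = 59%.
Chain via Highfield Media Ltd → Quarry Industries Corp. (R2): 62% × 29% × 23% = 4.1354% of Bluewater Capital LLC.
Chain via Larkspur Mining NL → Halcyon Group plc (R2): 59% × 72% × 29% = 12.3192% of Bluewater Capital LLC.
Aggregating (R3): 4.1354% + 12.3192% = 16.4546%.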